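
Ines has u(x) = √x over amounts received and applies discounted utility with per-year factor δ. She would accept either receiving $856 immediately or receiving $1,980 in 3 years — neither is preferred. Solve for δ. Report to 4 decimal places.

Indifference means u(856) = δ^3 · u(1980), so δ^3 = u(856)/u(1980).
With u(x) = √x: δ^3 = √856/√1980 = √(856/1980) = 0.65751.
So δ = 0.65751^(1/3) ≈ 0.8696.

δ ≈ 0.8696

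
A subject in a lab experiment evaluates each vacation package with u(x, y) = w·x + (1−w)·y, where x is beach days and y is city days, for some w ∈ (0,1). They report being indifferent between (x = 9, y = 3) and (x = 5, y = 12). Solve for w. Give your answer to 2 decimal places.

Equating utilities: w·9 + (1−w)·3 = w·5 + (1−w)·12.
Rearranging, 4·w − 9·(1−w) = 0.
Hence w = 9/(4+9) = 9/13 = 0.69.

w = 0.69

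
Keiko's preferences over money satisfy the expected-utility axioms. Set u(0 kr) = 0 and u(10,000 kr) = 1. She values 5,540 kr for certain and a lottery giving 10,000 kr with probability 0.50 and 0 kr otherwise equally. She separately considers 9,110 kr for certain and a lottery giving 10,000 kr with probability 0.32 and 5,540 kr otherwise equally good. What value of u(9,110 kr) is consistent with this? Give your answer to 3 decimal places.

From the first indifference, u(5,540 kr) = 0.50·u(10,000 kr) + 0.50·u(0 kr) = 0.50·1 + 0.50·0 = 0.50.
Then u(9,110 kr) = 0.32·u(10,000 kr) + 0.68·u(5,540 kr) = 0.32·1.00 + 0.68·0.50 = 0.6600.

0.660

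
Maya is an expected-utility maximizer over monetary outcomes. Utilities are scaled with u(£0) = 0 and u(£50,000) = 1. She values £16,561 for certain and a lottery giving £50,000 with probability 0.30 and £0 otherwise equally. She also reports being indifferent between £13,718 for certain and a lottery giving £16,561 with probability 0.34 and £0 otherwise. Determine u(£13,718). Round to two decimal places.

The first gamble pins u(£16,561): it must equal 0.30·1 + 0.70·0 = 0.30.
The second indifference gives u(£13,718) = 0.34·u(£16,561) + 0.66·u(£0) = 0.34·0.30 + 0.66·0.00 = 0.1020.

0.10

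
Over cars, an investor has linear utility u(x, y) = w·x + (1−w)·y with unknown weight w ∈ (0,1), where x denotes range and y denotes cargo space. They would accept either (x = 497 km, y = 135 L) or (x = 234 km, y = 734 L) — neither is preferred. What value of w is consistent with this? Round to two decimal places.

w = 0.69

Equating utilities: w·497 + (1−w)·135 = w·234 + (1−w)·734.
Rearranging, 263·w − 599·(1−w) = 0.
The marginal rate of substitution is 599/263, so w = 599/(263+599) = 0.69.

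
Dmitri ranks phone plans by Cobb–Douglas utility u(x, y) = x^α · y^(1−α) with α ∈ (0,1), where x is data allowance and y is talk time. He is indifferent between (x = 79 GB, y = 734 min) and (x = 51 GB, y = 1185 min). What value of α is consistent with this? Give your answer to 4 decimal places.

α ≈ 0.5226

The Cobb–Douglas utilities coincide, so 79^α·734^(1−α) = 51^α·1185^(1−α).
Taking logs: α·ln 79 + (1−α)·ln 734 = α·ln 51 + (1−α)·ln 1185, i.e. α·0.4376222 = (1−α)·0.4789890.
So α/(1−α) = (0.4789890)/(0.4376222) = 1.0945263, and α = 1.0945263/2.0945263 ≈ 0.5226.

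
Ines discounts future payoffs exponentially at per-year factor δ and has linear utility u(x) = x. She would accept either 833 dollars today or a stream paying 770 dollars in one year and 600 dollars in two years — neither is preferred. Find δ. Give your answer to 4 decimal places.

δ ≈ 0.7000

The stream is worth 770δ + 600δ² today, so 770δ + 600δ² = 833.
Rearranged: 600δ² + 770δ − 833 = 0.
δ = (−770 + √(770² + 4·600·833)) / (2·600) = (−770 + √2592100.00) / 1200 ≈ 0.7000.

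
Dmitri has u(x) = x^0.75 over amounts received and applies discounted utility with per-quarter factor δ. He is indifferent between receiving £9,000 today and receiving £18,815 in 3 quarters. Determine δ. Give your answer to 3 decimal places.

Indifference means u(9000) = δ^3 · u(18815), so δ^3 = u(9000)/u(18815).
Since u(x) = x^0.75, δ^3 = (9000/18815)^0.75 = 0.47834^0.75 = 0.57518.
So δ = 0.57518^(1/3) ≈ 0.832.

δ ≈ 0.832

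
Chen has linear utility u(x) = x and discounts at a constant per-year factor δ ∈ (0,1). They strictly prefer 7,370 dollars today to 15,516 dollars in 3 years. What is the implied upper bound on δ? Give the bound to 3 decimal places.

δ < 0.780

Comparing present values: 7370 > δ^3·15516.
So δ^3 < 7370/15516 = 0.47499; taking the cube root of both positive sides preserves the inequality.
δ < 0.47499^(1/3) = 0.780.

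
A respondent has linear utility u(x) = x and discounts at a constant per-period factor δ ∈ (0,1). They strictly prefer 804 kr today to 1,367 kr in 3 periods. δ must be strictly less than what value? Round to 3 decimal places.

The preference means 804 > δ^3·1367.
Hence δ^3 < 804/1367 = 0.58815, and x ↦ x^(1/3) is increasing on (0,∞).
δ < 0.58815^(1/3) = 0.838.

δ < 0.838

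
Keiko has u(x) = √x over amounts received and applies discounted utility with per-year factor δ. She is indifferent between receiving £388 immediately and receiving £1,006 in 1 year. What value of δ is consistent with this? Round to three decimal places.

δ ≈ 0.621

Equating discounted utilities: u(388) = δ·u(1006) ⇒ δ = u(388)/u(1006).
Since u(x) = √x, δ = √(388/1006) = 0.62104.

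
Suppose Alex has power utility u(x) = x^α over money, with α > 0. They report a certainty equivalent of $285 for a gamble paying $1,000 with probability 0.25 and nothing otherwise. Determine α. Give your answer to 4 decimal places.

α ≈ 1.1044

Since u(0) = 0, the lottery's EU is 0.25·1000^α.
Setting u(285) equal to that: 285^α = 0.25·1000^α ⇒ (285/1000)^α = 0.25.
Taking logs: α·ln(285/1000) = ln(0.25), so α = -1.3862944 / -1.2552661 ≈ 1.1044.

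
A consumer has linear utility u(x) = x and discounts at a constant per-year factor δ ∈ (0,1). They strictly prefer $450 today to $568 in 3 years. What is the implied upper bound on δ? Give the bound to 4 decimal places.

The preference means 450 > δ^3·568.
So δ^3 < 450/568 = 0.79225; taking the cube root of both positive sides preserves the inequality.
δ < (450/568)^(1/3) ≈ 0.9253.

δ < 0.9253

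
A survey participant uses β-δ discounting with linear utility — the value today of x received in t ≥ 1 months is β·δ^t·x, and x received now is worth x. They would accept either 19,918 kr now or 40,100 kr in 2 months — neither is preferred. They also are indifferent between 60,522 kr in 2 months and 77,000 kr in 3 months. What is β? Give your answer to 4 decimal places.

β ≈ 0.8040

Both payoffs in the second observation are in the future, so β drops out: δ^2·60522 = δ^3·77000 ⇒ δ = 60522/77000 = 0.78600.
Now use the now-vs-future pair: 19918 = β·δ^2·40100 gives β = 19918/(0.61780·40100) ≈ 0.8040.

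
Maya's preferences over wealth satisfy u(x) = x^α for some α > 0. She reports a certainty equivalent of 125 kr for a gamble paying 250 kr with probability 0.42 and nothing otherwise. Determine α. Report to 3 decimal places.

α ≈ 1.252

The lottery's expected utility is 0.42·u(250) + 0.58·u(0) = 0.42·250^α (since u(0) = 0 for α > 0).
Indifference: 125^α = 0.42·250^α, so (125/250)^α = 0.42.
Taking logs: α·ln(125/250) = ln(0.42), so α = -0.867501 / -0.693147 ≈ 1.252.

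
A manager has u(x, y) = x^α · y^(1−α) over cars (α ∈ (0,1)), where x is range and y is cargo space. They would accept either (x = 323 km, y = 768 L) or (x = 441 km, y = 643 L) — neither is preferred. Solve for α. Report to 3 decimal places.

α ≈ 0.363

The Cobb–Douglas utilities coincide, so 323^α·768^(1−α) = 441^α·643^(1−α).
Taking logs: α·ln 323 + (1−α)·ln 768 = α·ln 441 + (1−α)·ln 643, i.e. α·-0.311393 = (1−α)·-0.177645.
So α/(1−α) = (-0.177645)/(-0.311393) = 0.570485, and α = 0.570485/1.570485 ≈ 0.363.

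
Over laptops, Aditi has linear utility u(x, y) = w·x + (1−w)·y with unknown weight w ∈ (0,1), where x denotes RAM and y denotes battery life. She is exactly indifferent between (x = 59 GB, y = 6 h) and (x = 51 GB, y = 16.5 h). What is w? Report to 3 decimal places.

u(59,6) = u(51,16.5) means w·59 + (1−w)·6 = w·51 + (1−w)·16.5.
Collecting terms: w·8 = (1−w)·10.5.
The marginal rate of substitution is 10.5/8, so w = 10.5/(8+10.5) = 0.568.

w = 0.568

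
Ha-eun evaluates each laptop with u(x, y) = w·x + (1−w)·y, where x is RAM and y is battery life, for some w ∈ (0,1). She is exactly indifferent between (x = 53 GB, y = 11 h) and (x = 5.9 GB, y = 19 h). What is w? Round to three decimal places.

Equating utilities: w·53 + (1−w)·11 = w·5.9 + (1−w)·19.
Collecting terms: w·47.1 = (1−w)·8.
Hence w = 8/(47.1+8) = 8/55.1 = 0.145.

w = 0.145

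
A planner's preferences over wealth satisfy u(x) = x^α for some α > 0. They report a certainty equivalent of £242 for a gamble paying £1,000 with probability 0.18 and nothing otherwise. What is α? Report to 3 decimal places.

α ≈ 1.209

EU(lottery) = 0.18·1000^α + 0.82·0 = 0.18·1000^α.
Setting u(242) equal to that: 242^α = 0.18·1000^α ⇒ (242/1000)^α = 0.18.
Take logs: α = ln 0.18 / ln(242/1000) ≈ 1.20861.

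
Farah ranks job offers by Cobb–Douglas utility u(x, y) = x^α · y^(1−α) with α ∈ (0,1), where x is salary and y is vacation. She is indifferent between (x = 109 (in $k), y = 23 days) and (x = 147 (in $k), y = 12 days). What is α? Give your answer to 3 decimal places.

α ≈ 0.685

Indifference: 109^α · 23^(1−α) = 147^α · 12^(1−α).
(109/147)^α = (12/23)^(1−α); take logs: α·ln(109/147) = (1−α)·ln(12/23), i.e. α·-0.299085 = (1−α)·-0.650588.
With A = -0.299085 and B = -0.650588: α·A = (1−α)·B, so α = B/(A+B) = -0.650588/-0.949673 ≈ 0.685.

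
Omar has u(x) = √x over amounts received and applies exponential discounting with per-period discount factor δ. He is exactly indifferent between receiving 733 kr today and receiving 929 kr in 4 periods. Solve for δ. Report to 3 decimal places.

The payoff in 4 periods is discounted by δ^4, so u(733) = δ^4·u(929) and δ^4 = u(733)/u(929).
With u(x) = √x: δ^4 = √733/√929 = √(733/929) = 0.88827.
Hence δ = (0.88827)^(1/4) = 0.97081.

δ ≈ 0.971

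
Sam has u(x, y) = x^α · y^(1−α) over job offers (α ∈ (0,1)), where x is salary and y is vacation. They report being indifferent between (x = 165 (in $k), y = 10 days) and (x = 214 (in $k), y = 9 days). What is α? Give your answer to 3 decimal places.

α ≈ 0.288

The Cobb–Douglas utilities coincide, so 165^α·10^(1−α) = 214^α·9^(1−α).
Taking logs: α·ln 165 + (1−α)·ln 10 = α·ln 214 + (1−α)·ln 9, i.e. α·-0.260031 = (1−α)·-0.105361.
With A = -0.260031 and B = -0.105361: α·A = (1−α)·B, so α = B/(A+B) = -0.105361/-0.365392 ≈ 0.288.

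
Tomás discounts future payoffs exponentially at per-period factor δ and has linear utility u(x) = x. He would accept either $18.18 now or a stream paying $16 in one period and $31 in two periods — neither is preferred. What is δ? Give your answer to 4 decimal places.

δ ≈ 0.5500

Present value of the stream is 16·δ + 31·δ². Indifference gives 16δ + 31δ² = 18.18.
That is, 31δ² + 16δ − 18.18 = 0, a quadratic in δ.
δ = (−16 + √(16² + 4·31·18.18)) / (2·31) = (−16 + √2510.32) / 62 ≈ 0.5500.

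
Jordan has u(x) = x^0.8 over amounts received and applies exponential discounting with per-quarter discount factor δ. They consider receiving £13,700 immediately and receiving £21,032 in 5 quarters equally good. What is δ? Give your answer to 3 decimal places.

δ ≈ 0.934

Indifference means u(13700) = δ^5 · u(21032), so δ^5 = u(13700)/u(21032).
Since u(x) = x^0.8, δ^5 = (13700/21032)^0.8 = 0.65139^0.8 = 0.70970.
Hence δ = (0.70970)^(1/5) = 0.93372.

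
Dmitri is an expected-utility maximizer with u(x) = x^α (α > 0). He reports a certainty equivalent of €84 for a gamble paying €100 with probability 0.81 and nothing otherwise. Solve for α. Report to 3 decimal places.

α ≈ 1.209

The lottery's expected utility is 0.81·u(100) + 0.19·u(0) = 0.81·100^α (since u(0) = 0 for α > 0).
Indifference: 84^α = 0.81·100^α, so (84/100)^α = 0.81.
α = ln(0.81) / ln(84/100) = -0.210721/-0.174353 ≈ 1.209.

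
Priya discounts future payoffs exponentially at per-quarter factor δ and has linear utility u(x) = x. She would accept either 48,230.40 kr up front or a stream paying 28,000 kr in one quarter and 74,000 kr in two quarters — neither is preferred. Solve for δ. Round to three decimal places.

δ ≈ 0.640

Equating present values: 48230.40 = 28000δ + 74000δ².
That is, 74000δ² + 28000δ − 48230.40 = 0, a quadratic in δ.
By the quadratic formula (taking the positive root), δ = (−28000 + √15060198400.00) / 148000 ≈ 0.640.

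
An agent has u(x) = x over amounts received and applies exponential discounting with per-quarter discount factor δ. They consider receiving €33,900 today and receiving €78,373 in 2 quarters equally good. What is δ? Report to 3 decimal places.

Indifference means u(33900) = δ^2 · u(78373), so δ^2 = u(33900)/u(78373).
With u(x) = x: δ^2 = 33900/78373 = 0.43255.
So δ = 0.43255^(1/2) ≈ 0.658.

δ ≈ 0.658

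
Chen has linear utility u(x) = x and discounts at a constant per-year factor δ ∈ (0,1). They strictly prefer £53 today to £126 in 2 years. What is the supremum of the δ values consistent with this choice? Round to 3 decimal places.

δ < 0.649

The preference means 53 > δ^2·126.
Dividing by 126: δ^2 < 0.42063. Both sides are positive, so the square root keeps the direction.
δ < (53/126)^(1/2) ≈ 0.649.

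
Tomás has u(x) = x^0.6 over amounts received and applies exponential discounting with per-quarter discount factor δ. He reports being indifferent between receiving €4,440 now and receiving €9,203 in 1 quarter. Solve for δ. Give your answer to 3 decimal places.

δ ≈ 0.646

The payoff in 1 quarter is discounted by δ, so u(4440) = δ·u(9203) and δ = u(4440)/u(9203).
Since u(x) = x^0.6, δ = (4440/9203)^0.6 = 0.48245^0.6 = 0.64576.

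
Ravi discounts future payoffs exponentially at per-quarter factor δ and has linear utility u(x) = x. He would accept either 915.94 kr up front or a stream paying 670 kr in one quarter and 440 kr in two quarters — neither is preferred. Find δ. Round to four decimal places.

Present value of the stream is 670·δ + 440·δ². Indifference gives 670δ + 440δ² = 915.94.
That is, 440δ² + 670δ − 915.94 = 0, a quadratic in δ.
By the quadratic formula (taking the positive root), δ = (−670 + √2060954.40) / 880 ≈ 0.8700.

δ ≈ 0.8700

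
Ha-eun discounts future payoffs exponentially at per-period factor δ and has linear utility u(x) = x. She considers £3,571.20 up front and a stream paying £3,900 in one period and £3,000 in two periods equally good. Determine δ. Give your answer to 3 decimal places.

δ ≈ 0.620

Equating present values: 3571.20 = 3900δ + 3000δ².
Rearranged: 3000δ² + 3900δ − 3571.20 = 0.
δ = (−3900 + √(3900² + 4·3000·3571.20)) / (2·3000) = (−3900 + √58064400.00) / 6000 ≈ 0.620.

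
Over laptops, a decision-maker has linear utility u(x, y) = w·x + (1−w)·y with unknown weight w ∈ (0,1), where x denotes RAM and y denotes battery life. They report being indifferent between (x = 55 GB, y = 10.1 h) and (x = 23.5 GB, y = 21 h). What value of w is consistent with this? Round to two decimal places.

Indifference: w·55 + (1−w)·10.1 = w·23.5 + (1−w)·21.
w·(55−23.5) = (1−w)·(21−10.1), i.e. w·31.5 = (1−w)·10.9.
The marginal rate of substitution is 10.9/31.5, so w = 10.9/(31.5+10.9) = 0.26.

w = 0.26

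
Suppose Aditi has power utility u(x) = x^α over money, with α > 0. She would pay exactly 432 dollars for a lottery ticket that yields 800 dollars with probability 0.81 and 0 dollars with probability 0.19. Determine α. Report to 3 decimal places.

The lottery's expected utility is 0.81·u(800) + 0.19·u(0) = 0.81·800^α (since u(0) = 0 for α > 0).
Equating: 432^α = 0.81·800^α, i.e. 0.5400^α = 0.81.
α = ln(0.81) / ln(432/800) = -0.210721/-0.616186 ≈ 0.342.

α ≈ 0.342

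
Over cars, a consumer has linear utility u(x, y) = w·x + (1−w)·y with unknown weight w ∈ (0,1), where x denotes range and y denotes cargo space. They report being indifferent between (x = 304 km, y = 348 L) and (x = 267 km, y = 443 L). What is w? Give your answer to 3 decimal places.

u(304,348) = u(267,443) means w·304 + (1−w)·348 = w·267 + (1−w)·443.
Rearranging, 37·w − 95·(1−w) = 0.
Hence w = 95/(37+95) = 95/132 = 0.720.

w = 0.720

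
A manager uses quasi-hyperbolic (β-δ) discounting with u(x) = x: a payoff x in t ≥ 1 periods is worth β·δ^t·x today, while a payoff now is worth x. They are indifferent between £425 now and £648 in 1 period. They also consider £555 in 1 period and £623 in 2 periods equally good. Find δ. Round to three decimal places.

The second indifference involves only future payoffs, so β cancels: β·δ^1·555 = β·δ^2·623, giving δ = 555/623 = 0.89085.

δ ≈ 0.891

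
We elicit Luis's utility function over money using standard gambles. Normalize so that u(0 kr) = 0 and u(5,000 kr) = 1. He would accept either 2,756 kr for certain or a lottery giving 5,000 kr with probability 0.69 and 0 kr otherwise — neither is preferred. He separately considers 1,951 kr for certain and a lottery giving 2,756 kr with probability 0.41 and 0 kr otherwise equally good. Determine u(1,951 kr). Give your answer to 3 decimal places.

First, u(2,756 kr) = 0.69·u(5,000 kr) + 0.31·u(0 kr) = 0.69.
Chaining: u(1,951 kr) = 0.41·0.69 + 0.59·0.00 = 0.2829.

0.283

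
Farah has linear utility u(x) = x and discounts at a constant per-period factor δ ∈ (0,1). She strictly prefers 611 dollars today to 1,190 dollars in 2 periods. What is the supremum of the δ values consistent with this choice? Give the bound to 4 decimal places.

The preference means 611 > δ^2·1190.
Dividing by 1190: δ^2 < 0.51345. Both sides are positive, so the square root keeps the direction.
δ < (611/1190)^(1/2) ≈ 0.7166.

δ < 0.7166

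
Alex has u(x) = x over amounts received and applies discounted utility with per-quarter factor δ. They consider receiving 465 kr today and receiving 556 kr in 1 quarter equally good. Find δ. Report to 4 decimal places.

Indifference means u(465) = δ · u(556), so δ = u(465)/u(556).
With u(x) = x: δ = 465/556 = 0.83633.

δ ≈ 0.8363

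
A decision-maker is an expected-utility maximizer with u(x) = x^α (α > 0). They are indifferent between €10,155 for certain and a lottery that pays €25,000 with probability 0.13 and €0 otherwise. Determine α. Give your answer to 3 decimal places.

The lottery's expected utility is 0.13·u(25000) + 0.87·u(0) = 0.13·25000^α (since u(0) = 0 for α > 0).
Setting u(10155) equal to that: 10155^α = 0.13·25000^α ⇒ (10155/25000)^α = 0.13.
Taking logs: α·ln(10155/25000) = ln(0.13), so α = -2.040221 / -0.900910 ≈ 2.265.

α ≈ 2.265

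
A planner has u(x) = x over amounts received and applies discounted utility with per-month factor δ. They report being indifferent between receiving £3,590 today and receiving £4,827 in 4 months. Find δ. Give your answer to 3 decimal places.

δ ≈ 0.929

The payoff in 4 months is discounted by δ^4, so u(3590) = δ^4·u(4827) and δ^4 = u(3590)/u(4827).
With u(x) = x: δ^4 = 3590/4827 = 0.74373.
Hence δ = (0.74373)^(1/4) = 0.92865.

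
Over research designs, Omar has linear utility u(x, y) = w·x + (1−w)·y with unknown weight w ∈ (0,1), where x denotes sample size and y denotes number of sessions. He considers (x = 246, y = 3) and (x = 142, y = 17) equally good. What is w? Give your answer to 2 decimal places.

w = 0.12

Equating utilities: w·246 + (1−w)·3 = w·142 + (1−w)·17.
Rearranging, 104·w − 14·(1−w) = 0.
Hence w = 14/(104+14) = 14/118 = 0.12.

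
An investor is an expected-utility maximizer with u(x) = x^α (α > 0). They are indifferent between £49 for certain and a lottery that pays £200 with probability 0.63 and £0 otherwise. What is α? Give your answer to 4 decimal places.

α ≈ 0.3285

EU(lottery) = 0.63·200^α + 0.37·0 = 0.63·200^α.
Indifference: 49^α = 0.63·200^α, so (49/200)^α = 0.63.
α = ln(0.63) / ln(49/200) = -0.4620355/-1.4064971 ≈ 0.3285.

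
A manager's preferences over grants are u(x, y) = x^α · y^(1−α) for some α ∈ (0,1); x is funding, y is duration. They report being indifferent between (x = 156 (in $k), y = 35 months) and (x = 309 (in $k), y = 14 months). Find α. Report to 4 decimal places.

α ≈ 0.5728

Indifference: 156^α · 35^(1−α) = 309^α · 14^(1−α).
Taking logs: α·ln 156 + (1−α)·ln 35 = α·ln 309 + (1−α)·ln 14, i.e. α·-0.6834853 = (1−α)·-0.9162907.
So α/(1−α) = (-0.9162907)/(-0.6834853) = 1.3406151, and α = 1.3406151/2.3406151 ≈ 0.5728.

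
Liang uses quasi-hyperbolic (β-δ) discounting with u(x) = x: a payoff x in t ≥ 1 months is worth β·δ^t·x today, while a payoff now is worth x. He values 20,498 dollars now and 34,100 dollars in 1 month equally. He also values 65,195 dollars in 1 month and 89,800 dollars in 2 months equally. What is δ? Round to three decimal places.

δ ≈ 0.726

Both payoffs in the second observation are in the future, so β drops out: δ^1·65195 = δ^2·89800 ⇒ δ = 65195/89800 = 0.72600.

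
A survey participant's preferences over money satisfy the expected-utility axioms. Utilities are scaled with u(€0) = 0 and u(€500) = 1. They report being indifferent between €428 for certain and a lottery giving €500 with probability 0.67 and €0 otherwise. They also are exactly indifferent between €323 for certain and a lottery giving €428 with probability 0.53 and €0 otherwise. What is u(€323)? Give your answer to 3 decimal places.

From the first indifference, u(€428) = 0.67·u(€500) + 0.33·u(€0) = 0.67·1 + 0.33·0 = 0.67.
Chaining: u(€323) = 0.53·0.67 + 0.47·0.00 = 0.3551.

0.355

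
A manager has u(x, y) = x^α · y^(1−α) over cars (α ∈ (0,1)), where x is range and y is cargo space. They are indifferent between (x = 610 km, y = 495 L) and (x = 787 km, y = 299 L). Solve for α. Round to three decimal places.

Indifference: 610^α · 495^(1−α) = 787^α · 299^(1−α).
Rearrange to (610/787)^α = (299/495)^(1−α) and take logs: α·-0.254769 = (1−α)·-0.504114.
So α/(1−α) = (-0.504114)/(-0.254769) = 1.978710, and α = 1.978710/2.978710 ≈ 0.664.

α ≈ 0.664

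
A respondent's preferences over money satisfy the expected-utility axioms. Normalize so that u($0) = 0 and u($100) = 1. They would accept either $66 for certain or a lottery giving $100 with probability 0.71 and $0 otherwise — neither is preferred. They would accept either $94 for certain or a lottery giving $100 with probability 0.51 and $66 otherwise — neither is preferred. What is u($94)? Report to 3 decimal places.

0.858

From the first indifference, u($66) = 0.71·u($100) + 0.29·u($0) = 0.71·1 + 0.29·0 = 0.71.
The second indifference gives u($94) = 0.51·u($100) + 0.49·u($66) = 0.51·1.00 + 0.49·0.71 = 0.8579.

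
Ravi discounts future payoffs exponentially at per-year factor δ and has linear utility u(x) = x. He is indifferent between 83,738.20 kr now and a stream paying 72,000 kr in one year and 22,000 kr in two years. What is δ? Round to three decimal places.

δ ≈ 0.910

Equating present values: 83738.20 = 72000δ + 22000δ².
So 22000δ² + 72000δ − 83738.20 = 0.
δ = (−72000 + √(72000² + 4·22000·83738.20)) / (2·22000) = (−72000 + √12552961600.00) / 44000 ≈ 0.910.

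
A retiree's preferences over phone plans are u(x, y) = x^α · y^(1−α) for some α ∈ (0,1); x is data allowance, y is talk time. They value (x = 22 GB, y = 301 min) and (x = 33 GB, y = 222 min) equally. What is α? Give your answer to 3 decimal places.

The Cobb–Douglas utilities coincide, so 22^α·301^(1−α) = 33^α·222^(1−α).
Rearrange to (22/33)^α = (222/301)^(1−α) and take logs: α·-0.405465 = (1−α)·-0.304433.
So α/(1−α) = (-0.304433)/(-0.405465) = 0.750824, and α = 0.750824/1.750824 ≈ 0.429.

α ≈ 0.429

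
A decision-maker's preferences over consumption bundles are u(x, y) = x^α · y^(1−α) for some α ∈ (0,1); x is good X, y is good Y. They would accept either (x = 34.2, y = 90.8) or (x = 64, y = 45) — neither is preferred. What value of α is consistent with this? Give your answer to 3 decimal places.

α ≈ 0.528

Set the two utilities equal: 34.2^α·90.8^(1−α) = 64^α·45^(1−α).
(34.2/64)^α = (45/90.8)^(1−α); take logs: α·ln(34.2/64) = (1−α)·ln(45/90.8), i.e. α·-0.626657 = (1−α)·-0.701997.
So α/(1−α) = (-0.701997)/(-0.626657) = 1.120225, and α = 1.120225/2.120225 ≈ 0.528.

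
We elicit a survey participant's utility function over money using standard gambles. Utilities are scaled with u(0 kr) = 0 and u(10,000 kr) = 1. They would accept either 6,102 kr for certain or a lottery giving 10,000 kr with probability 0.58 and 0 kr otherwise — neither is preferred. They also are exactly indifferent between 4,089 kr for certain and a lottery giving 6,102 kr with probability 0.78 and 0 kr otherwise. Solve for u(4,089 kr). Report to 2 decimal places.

From the first indifference, u(6,102 kr) = 0.58·u(10,000 kr) + 0.42·u(0 kr) = 0.58·1 + 0.42·0 = 0.58.
Chaining: u(4,089 kr) = 0.78·0.58 + 0.22·0.00 = 0.4524.

0.45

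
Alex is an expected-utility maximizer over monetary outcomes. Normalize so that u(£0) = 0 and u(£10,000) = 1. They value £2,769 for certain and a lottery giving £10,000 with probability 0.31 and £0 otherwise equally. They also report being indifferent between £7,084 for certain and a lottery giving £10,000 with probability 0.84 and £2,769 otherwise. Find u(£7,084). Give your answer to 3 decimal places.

0.890

The first gamble pins u(£2,769): it must equal 0.31·1 + 0.69·0 = 0.31.
Chaining: u(£7,084) = 0.84·1.00 + 0.16·0.31 = 0.8896.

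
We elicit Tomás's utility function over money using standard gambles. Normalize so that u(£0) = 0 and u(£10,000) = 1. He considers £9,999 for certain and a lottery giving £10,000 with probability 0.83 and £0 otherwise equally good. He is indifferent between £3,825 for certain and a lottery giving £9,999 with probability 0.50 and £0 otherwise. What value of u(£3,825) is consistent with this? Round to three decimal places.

0.415

The first gamble pins u(£9,999): it must equal 0.83·1 + 0.17·0 = 0.83.
The second indifference gives u(£3,825) = 0.50·u(£9,999) + 0.50·u(£0) = 0.50·0.83 + 0.50·0.00 = 0.4150.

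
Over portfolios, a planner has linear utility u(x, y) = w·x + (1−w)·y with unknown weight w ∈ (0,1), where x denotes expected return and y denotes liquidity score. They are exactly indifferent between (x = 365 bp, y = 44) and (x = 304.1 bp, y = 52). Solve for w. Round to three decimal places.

w = 0.116

Indifference: w·365 + (1−w)·44 = w·304.1 + (1−w)·52.
w·(365−304.1) = (1−w)·(52−44), i.e. w·60.9 = (1−w)·8.
The marginal rate of substitution is 8/60.9, so w = 8/(60.9+8) = 0.116.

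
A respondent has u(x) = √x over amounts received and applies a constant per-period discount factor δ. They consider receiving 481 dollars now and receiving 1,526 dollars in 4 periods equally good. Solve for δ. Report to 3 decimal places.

δ ≈ 0.866

Equating discounted utilities: u(481) = δ^4·u(1526) ⇒ δ^4 = u(481)/u(1526).
With u(x) = √x: δ^4 = √481/√1526 = √(481/1526) = 0.56143.
Taking the 4th root: δ = 0.56143^(1/4) ≈ 0.866.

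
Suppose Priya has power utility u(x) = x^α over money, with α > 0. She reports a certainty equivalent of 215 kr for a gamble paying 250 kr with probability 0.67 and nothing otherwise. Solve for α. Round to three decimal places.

α ≈ 2.655

The lottery's expected utility is 0.67·u(250) + 0.33·u(0) = 0.67·250^α (since u(0) = 0 for α > 0).
Indifference: 215^α = 0.67·250^α, so (215/250)^α = 0.67.
Taking logs: α·ln(215/250) = ln(0.67), so α = -0.400478 / -0.150823 ≈ 2.655.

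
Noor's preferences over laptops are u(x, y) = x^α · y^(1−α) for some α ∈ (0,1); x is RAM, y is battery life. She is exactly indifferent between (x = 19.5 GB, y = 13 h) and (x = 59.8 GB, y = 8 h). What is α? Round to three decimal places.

α ≈ 0.302

Set the two utilities equal: 19.5^α·13^(1−α) = 59.8^α·8^(1−α).
Rearrange to (19.5/59.8)^α = (8/13)^(1−α) and take logs: α·-1.120591 = (1−α)·-0.485508.
So α/(1−α) = (-0.485508)/(-1.120591) = 0.433261, and α = 0.433261/1.433261 ≈ 0.302.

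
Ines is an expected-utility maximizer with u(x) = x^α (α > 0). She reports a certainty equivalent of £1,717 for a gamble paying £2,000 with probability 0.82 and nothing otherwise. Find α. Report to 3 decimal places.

α ≈ 1.301

The lottery's expected utility is 0.82·u(2000) + 0.18·u(0) = 0.82·2000^α (since u(0) = 0 for α > 0).
Indifference: 1717^α = 0.82·2000^α, so (1717/2000)^α = 0.82.
Take logs: α = ln 0.82 / ln(1717/2000) ≈ 1.30073.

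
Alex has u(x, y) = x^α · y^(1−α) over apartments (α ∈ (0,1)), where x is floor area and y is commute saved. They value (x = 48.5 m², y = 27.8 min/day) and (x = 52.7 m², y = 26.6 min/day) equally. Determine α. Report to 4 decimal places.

α ≈ 0.3470

Set the two utilities equal: 48.5^α·27.8^(1−α) = 52.7^α·26.6^(1−α).
(48.5/52.7)^α = (26.6/27.8)^(1−α); take logs: α·ln(48.5/52.7) = (1−α)·ln(26.6/27.8), i.e. α·-0.0830517 = (1−α)·-0.0441248.
Thus α·(-0.1271765) = -0.0441248, so α = -0.0441248/-0.1271765 ≈ 0.3470.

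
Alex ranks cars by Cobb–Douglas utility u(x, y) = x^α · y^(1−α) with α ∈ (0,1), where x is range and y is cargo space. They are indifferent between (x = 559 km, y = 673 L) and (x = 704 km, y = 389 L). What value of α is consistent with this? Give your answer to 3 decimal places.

α ≈ 0.704

The Cobb–Douglas utilities coincide, so 559^α·673^(1−α) = 704^α·389^(1−α).
Taking logs: α·ln 559 + (1−α)·ln 673 = α·ln 704 + (1−α)·ln 389, i.e. α·-0.230629 = (1−α)·-0.548166.
With A = -0.230629 and B = -0.548166: α·A = (1−α)·B, so α = B/(A+B) = -0.548166/-0.778795 ≈ 0.704.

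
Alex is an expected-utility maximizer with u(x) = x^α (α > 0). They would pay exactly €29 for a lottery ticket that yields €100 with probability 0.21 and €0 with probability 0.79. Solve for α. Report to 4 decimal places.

α ≈ 1.2607

The lottery's expected utility is 0.21·u(100) + 0.79·u(0) = 0.21·100^α (since u(0) = 0 for α > 0).
Setting u(29) equal to that: 29^α = 0.21·100^α ⇒ (29/100)^α = 0.21.
α = ln(0.21) / ln(29/100) = -1.5606477/-1.2378744 ≈ 1.2607.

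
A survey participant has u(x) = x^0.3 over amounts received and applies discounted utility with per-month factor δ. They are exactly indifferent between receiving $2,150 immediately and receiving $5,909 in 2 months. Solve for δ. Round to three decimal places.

Equating discounted utilities: u(2150) = δ^2·u(5909) ⇒ δ^2 = u(2150)/u(5909).
Since u(x) = x^0.3, δ^2 = (2150/5909)^0.3 = 0.36385^0.3 = 0.73838.
So δ = 0.73838^(1/2) ≈ 0.859.

δ ≈ 0.859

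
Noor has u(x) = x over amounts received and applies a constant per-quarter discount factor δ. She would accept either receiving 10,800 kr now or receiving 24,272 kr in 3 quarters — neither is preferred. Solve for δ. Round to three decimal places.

δ ≈ 0.763

The payoff in 3 quarters is discounted by δ^3, so u(10800) = δ^3·u(24272) and δ^3 = u(10800)/u(24272).
With u(x) = x: δ^3 = 10800/24272 = 0.44496.
Taking the cube root: δ = 0.44496^(1/3) ≈ 0.763.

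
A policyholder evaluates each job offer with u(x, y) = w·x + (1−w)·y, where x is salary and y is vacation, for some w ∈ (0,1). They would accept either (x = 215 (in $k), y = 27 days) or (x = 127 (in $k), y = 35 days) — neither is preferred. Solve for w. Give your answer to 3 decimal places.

w = 0.083

Indifference: w·215 + (1−w)·27 = w·127 + (1−w)·35.
Collecting terms: w·88 = (1−w)·8.
Hence w = 8/(88+8) = 8/96 = 0.083.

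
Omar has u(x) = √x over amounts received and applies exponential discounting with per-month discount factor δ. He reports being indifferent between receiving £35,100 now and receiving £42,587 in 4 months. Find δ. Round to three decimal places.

The payoff in 4 months is discounted by δ^4, so u(35100) = δ^4·u(42587) and δ^4 = u(35100)/u(42587).
Since u(x) = √x, δ^4 = √(35100/42587) = 0.90785.
Hence δ = (0.90785)^(1/4) = 0.97612.

δ ≈ 0.976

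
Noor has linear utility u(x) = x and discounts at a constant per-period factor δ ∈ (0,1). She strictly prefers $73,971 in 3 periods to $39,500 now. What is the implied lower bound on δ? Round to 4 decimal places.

Comparing present values: 39500 < δ^3·73971.
Dividing by 73971: δ^3 > 0.53399. Both sides are positive, so the cube root keeps the direction.
δ > (39500/73971)^(1/3) ≈ 0.8113.

δ > 0.8113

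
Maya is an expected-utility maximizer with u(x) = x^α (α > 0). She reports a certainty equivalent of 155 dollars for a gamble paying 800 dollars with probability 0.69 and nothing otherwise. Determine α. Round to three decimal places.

α ≈ 0.226

Since u(0) = 0, the lottery's EU is 0.69·800^α.
Setting u(155) equal to that: 155^α = 0.69·800^α ⇒ (155/800)^α = 0.69.
α = ln(0.69) / ln(155/800) = -0.371064/-1.641187 ≈ 0.226.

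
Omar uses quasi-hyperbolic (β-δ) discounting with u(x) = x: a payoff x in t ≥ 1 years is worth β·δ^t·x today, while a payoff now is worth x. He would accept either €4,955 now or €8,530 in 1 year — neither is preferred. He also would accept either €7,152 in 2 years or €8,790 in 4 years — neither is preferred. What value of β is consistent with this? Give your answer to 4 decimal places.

Both payoffs in the second observation are in the future, so β drops out: δ^2·7152 = δ^4·8790 ⇒ δ^2 = 7152/8790 = 0.81365, so δ = 0.90203.
The first indifference: 4955 = β·δ·8530, so β = 4955/(δ·8530) = 4955/(0.90203·8530) ≈ 0.6440.

β ≈ 0.6440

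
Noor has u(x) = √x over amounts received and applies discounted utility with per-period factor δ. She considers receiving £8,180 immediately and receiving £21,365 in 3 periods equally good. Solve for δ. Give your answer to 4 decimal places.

δ ≈ 0.8521

Equating discounted utilities: u(8180) = δ^3·u(21365) ⇒ δ^3 = u(8180)/u(21365).
With u(x) = √x: δ^3 = √8180/√21365 = √(8180/21365) = 0.61876.
So δ = 0.61876^(1/3) ≈ 0.8521.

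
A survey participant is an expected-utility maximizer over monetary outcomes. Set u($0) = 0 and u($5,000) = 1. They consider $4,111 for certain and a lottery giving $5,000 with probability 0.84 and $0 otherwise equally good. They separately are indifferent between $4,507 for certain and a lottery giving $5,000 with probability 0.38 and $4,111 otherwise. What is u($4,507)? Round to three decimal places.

0.901

From the first indifference, u($4,111) = 0.84·u($5,000) + 0.16·u($0) = 0.84·1 + 0.16·0 = 0.84.
Then u($4,507) = 0.38·u($5,000) + 0.62·u($4,111) = 0.38·1.00 + 0.62·0.84 = 0.9008.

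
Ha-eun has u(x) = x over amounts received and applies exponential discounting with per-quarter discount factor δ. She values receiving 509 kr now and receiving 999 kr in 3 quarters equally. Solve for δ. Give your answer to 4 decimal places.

δ ≈ 0.7987

Indifference means u(509) = δ^3 · u(999), so δ^3 = u(509)/u(999).
With u(x) = x: δ^3 = 509/999 = 0.50951.
Hence δ = (0.50951)^(1/3) = 0.798701.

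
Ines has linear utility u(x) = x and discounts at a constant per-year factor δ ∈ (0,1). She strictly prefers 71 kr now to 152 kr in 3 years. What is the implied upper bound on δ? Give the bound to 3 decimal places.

The preference means 71 > δ^3·152.
Dividing by 152: δ^3 < 0.46711. Both sides are positive, so the cube root keeps the direction.
δ < (71/152)^(1/3) ≈ 0.776.

δ < 0.776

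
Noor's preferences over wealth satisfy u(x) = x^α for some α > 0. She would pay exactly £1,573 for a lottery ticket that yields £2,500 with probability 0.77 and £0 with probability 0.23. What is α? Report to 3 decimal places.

α ≈ 0.564

EU(lottery) = 0.77·2500^α + 0.23·0 = 0.77·2500^α.
Setting u(1573) equal to that: 1573^α = 0.77·2500^α ⇒ (1573/2500)^α = 0.77.
Taking logs: α·ln(1573/2500) = ln(0.77), so α = -0.261365 / -0.463306 ≈ 0.564.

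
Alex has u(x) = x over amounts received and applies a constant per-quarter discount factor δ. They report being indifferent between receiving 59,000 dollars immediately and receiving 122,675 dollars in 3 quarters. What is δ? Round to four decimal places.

δ ≈ 0.7835

Equating discounted utilities: u(59000) = δ^3·u(122675) ⇒ δ^3 = u(59000)/u(122675).
With u(x) = x: δ^3 = 59000/122675 = 0.48095.
Hence δ = (0.48095)^(1/3) = 0.783487.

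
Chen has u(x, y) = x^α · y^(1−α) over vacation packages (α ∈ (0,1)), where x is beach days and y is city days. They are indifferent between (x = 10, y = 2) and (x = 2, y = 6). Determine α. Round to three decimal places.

α ≈ 0.406

The Cobb–Douglas utilities coincide, so 10^α·2^(1−α) = 2^α·6^(1−α).
(10/2)^α = (6/2)^(1−α); take logs: α·ln(10/2) = (1−α)·ln(6/2), i.e. α·1.609438 = (1−α)·1.098612.
With A = 1.609438 and B = 1.098612: α·A = (1−α)·B, so α = B/(A+B) = 1.098612/2.708050 ≈ 0.406.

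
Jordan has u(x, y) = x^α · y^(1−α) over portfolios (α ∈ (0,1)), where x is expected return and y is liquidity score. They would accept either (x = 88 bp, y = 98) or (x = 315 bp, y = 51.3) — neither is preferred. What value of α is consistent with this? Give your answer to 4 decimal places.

α ≈ 0.3367

Set the two utilities equal: 88^α·98^(1−α) = 315^α·51.3^(1−α).
Taking logs: α·ln 88 + (1−α)·ln 98 = α·ln 315 + (1−α)·ln 51.3, i.e. α·-1.2752358 = (1−α)·-0.6472767.
With A = -1.2752358 and B = -0.6472767: α·A = (1−α)·B, so α = B/(A+B) = -0.6472767/-1.9225125 ≈ 0.3367.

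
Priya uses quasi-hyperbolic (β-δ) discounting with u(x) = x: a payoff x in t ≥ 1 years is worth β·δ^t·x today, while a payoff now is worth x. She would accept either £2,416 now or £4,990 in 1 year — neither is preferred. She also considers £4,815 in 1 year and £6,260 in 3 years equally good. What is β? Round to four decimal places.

β ≈ 0.5521

From the later pair, β·δ^1·4815 = β·δ^3·6260; dividing through, δ^2 = 4815/6260 = 0.76917, so δ = 0.87702.
The first indifference: 2416 = β·δ·4990, so β = 2416/(δ·4990) = 2416/(0.87702·4990) ≈ 0.5521.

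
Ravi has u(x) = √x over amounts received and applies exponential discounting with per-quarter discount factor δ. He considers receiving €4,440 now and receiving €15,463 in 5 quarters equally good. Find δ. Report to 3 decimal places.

δ ≈ 0.883

Equating discounted utilities: u(4440) = δ^5·u(15463) ⇒ δ^5 = u(4440)/u(15463).
With u(x) = √x: δ^5 = √4440/√15463 = √(4440/15463) = 0.53585.
Hence δ = (0.53585)^(1/5) = 0.88269.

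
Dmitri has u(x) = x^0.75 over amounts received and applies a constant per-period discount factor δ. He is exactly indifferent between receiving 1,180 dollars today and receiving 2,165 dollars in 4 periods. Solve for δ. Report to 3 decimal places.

Equating discounted utilities: u(1180) = δ^4·u(2165) ⇒ δ^4 = u(1180)/u(2165).
Since u(x) = x^0.75, δ^4 = (1180/2165)^0.75 = 0.54503^0.75 = 0.63433.
Taking the 4th root: δ = 0.63433^(1/4) ≈ 0.892.

δ ≈ 0.892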